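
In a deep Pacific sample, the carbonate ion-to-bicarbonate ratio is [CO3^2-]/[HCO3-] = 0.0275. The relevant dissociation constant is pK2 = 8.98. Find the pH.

From K2 = [H⁺][CO3^2-]/[HCO3-]:  pH = pK2 + log₁₀([CO3^2-]/[HCO3-])
log₁₀(0.0275) = -1.561
pH = 8.98 + (-1.561) = 7.42

pH = 7.42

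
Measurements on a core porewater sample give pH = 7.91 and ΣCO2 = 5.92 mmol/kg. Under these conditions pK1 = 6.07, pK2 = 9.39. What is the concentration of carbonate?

α₂ = 1 / (1 + [H⁺]/K2 + [H⁺]²/(K1K2)) = 1 / (1 + 10^+1.48 + 10^-0.36)
   = 1 / (1 + 30.200 + 0.43652) = 1/31.636 = 0.03161
[CO3²⁻] = α₂ × DIC = 0.03161 × 5.92 = 0.187 mmol/kg

[CO3²⁻] = 0.187 mmol/kg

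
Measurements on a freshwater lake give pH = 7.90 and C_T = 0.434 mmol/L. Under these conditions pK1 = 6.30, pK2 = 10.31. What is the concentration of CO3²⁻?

α₂ = 1 / (1 + [H⁺]/K2 + [H⁺]²/(K1K2)) = 1 / (1 + 10^+2.41 + 10^+0.81)
   = 1 / (1 + 257.04 + 6.4565) = 1/264.50 = 0.003781
[CO3²⁻] = α₂ × DIC = 0.003781 × 0.434 = 0.00164 mmol/L = 1.64 μmol/L

[CO3²⁻] = 1.64 μmol/L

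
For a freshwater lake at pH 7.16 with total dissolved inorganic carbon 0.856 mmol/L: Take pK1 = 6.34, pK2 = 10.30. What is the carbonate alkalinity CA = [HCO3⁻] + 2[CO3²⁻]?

CA = 0.744 mmol/L

CA = [HCO3⁻] + 2[CO3²⁻] = (α₁ + 2α₂)·DIC
At pH 7.16: [H⁺]/K1 = 10^-0.82 = 0.15136, K2/[H⁺] = 10^-3.14 = 0.00072444
α₁ = 1/(1 + 0.15136 + 0.00072444) = 1/1.1521 = 0.8680; α₂ = α₁·K2/[H⁺] = 0.0006288
α₁ + 2α₂ = 0.8693
CA = 0.8693 × 0.856 = 0.744 mmol/L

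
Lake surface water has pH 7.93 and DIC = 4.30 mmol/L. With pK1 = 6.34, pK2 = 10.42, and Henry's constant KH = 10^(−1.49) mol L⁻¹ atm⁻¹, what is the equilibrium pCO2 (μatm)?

α₀ = 1 / (1 + K1/[H⁺] + K1K2/[H⁺]²) = 1 / (1 + 10^+1.59 + 10^-0.90)
   = 1 / (1 + 38.905 + 0.12589) = 1/40.030 = 0.02498
[CO2*] = α₀ × DIC = 0.02498 × 4.30 = 0.1074 mmol/L
pCO2 = [CO2*]/KH = 1.074×10^-4 / 3.236×10^-2 = 3320 μatm

pCO2 = 3320 μatm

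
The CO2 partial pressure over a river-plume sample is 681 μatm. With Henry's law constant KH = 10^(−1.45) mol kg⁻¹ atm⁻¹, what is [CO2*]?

KH = 10^(−1.45) = 3.548×10^-2 mol kg⁻¹ atm⁻¹
[CO2*] = KH · pCO2 = 3.548×10^-2 × 681×10^-6 atm = 2.42×10^-5 mol/kg

[CO2*] = 24.2 μmol/kg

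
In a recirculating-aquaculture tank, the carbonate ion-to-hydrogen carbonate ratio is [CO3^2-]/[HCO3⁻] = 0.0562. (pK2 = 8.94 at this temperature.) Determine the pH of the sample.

From K2 = [H⁺][CO3^2-]/[HCO3⁻]:  pH = pK2 + log₁₀([CO3^2-]/[HCO3⁻])
log₁₀(0.0562) = -1.250
pH = 8.94 + (-1.250) = 7.69

pH = 7.69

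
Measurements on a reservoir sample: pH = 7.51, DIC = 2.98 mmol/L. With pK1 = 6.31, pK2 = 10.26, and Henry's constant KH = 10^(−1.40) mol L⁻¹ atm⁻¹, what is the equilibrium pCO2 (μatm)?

pCO2 = 4440 μatm

α₀ = 1 / (1 + K1/[H⁺] + K1K2/[H⁺]²) = 1 / (1 + 10^+1.20 + 10^-1.55)
   = 1 / (1 + 15.849 + 0.028184) = 1/16.877 = 0.05925
[CO2*] = α₀ × DIC = 0.05925 × 2.98 = 0.1766 mmol/L
pCO2 = [CO2*]/KH = 1.766×10^-4 / 3.981×10^-2 = 4440 μatm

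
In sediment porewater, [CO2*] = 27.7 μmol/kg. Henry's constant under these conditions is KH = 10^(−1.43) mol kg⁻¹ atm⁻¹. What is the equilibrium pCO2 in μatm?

KH = 10^(−1.43) = 3.715×10^-2 mol kg⁻¹ atm⁻¹
pCO2 = [CO2*]/KH = 27.7×10^-6 / 3.715×10^-2 = 7.46×10^-4 atm = 746 μatm

pCO2 = 746 μatm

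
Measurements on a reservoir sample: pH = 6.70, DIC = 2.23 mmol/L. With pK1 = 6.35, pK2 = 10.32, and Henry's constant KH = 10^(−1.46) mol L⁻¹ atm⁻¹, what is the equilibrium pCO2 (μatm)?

α₀ = 1 / (1 + K1/[H⁺] + K1K2/[H⁺]²) = 1 / (1 + 10^+0.35 + 10^-3.27)
   = 1 / (1 + 2.2387 + 0.00053703) = 1/3.2393 = 0.3087
[CO2*] = α₀ × DIC = 0.3087 × 2.23 = 0.6884 mmol/L
pCO2 = [CO2*]/KH = 6.884×10^-4 / 3.467×10^-2 = 1.99×10^4 μatm

pCO2 = 1.99×10^4 μatm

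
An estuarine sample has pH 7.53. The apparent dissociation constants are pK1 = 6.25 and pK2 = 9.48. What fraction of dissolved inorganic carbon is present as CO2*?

α₀ = 1 / (1 + K1/[H⁺] + K1K2/[H⁺]²) = 1 / (1 + 10^+1.28 + 10^-0.67)
   = 1 / (1 + 19.055 + 0.21380) = 1/20.268 = 0.04934

α₀ = 0.0493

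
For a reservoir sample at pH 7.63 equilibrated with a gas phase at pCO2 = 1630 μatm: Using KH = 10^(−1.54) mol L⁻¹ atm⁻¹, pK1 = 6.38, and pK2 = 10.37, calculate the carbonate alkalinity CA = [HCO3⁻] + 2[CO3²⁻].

[CO2*] = KH · pCO2 = 10^(−1.54) × 1630×10^-6 = 4.701×10^-5 mol/L
α₀ = 1/(1 + K1/[H⁺] + K1K2/[H⁺]²) = 1/(1 + 10^+1.25 + 10^-1.49) = 0.05315
DIC = [CO2*]/α₀ = 4.701×10^-5 / 0.05315 = 0.8845 mmol/L
CA = (α₁ + 2α₂)·DIC = (0.9451 + 2×0.001720) × 0.8845 = 0.839 mmol/L

CA = 0.839 mmol/L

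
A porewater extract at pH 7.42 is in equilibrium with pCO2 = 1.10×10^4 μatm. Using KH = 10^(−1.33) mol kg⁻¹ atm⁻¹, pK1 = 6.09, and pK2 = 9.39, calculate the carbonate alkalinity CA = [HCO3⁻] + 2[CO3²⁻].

CA = 11.2 mmol/kg

[CO2*] = KH · pCO2 = 10^(−1.33) × 1.10×10^4×10^-6 = 5.145×10^-4 mol/kg
α₀ = 1/(1 + K1/[H⁺] + K1K2/[H⁺]²) = 1/(1 + 10^+1.33 + 10^-0.64) = 0.04423
DIC = [CO2*]/α₀ = 5.145×10^-4 / 0.04423 = 11.63 mmol/kg
CA = (α₁ + 2α₂)·DIC = (0.9456 + 2×0.01013) × 11.63 = 11.2 mmol/kg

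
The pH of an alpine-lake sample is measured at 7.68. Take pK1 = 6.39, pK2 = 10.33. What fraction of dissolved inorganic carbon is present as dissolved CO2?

α₀ = 0.0487

α₀ = 1 / (1 + K1/[H⁺] + K1K2/[H⁺]²) = 1 / (1 + 10^+1.29 + 10^-1.36)
   = 1 / (1 + 19.498 + 0.043652) = 1/20.542 = 0.04868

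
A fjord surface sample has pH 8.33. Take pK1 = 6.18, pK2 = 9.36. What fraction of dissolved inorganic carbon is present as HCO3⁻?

α₁ = 1 / (1 + [H⁺]/K1 + K2/[H⁺]) = 1 / (1 + 10^-2.15 + 10^-1.03)
   = 1 / (1 + 0.0070795 + 0.093325) = 1/1.1004 = 0.9088

α₁ = 0.909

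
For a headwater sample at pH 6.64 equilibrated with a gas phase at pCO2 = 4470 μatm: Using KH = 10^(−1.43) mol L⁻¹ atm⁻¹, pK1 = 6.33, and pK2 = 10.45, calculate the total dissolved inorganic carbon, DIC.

[CO2*] = KH · pCO2 = 10^(−1.43) × 4470×10^-6 = 1.661×10^-4 mol/L
α₀ = 1/(1 + K1/[H⁺] + K1K2/[H⁺]²) = 1/(1 + 10^+0.31 + 10^-3.50) = 0.3287
DIC = [CO2*]/α₀ = 1.661×10^-4 / 0.3287 = 0.505 mmol/L

DIC = 0.505 mmol/L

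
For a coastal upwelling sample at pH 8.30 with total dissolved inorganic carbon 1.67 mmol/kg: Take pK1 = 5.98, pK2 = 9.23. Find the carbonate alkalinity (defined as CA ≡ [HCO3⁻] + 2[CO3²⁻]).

CA = [HCO3⁻] + 2[CO3²⁻] = (α₁ + 2α₂)·DIC
At pH 8.30: [H⁺]/K1 = 10^-2.32 = 0.0047863, K2/[H⁺] = 10^-0.93 = 0.11749
α₁ = 1/(1 + 0.0047863 + 0.11749) = 1/1.1223 = 0.8910; α₂ = α₁·K2/[H⁺] = 0.1047
α₁ + 2α₂ = 1.1004
CA = 1.1004 × 1.67 = 1.84 mmol/kg

CA = 1.84 mmol/kg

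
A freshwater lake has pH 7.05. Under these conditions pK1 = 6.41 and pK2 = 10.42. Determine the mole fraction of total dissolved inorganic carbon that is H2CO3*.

α₀ = 0.186

α₀ = 1 / (1 + K1/[H⁺] + K1K2/[H⁺]²) = 1 / (1 + 10^+0.64 + 10^-2.73)
   = 1 / (1 + 4.3652 + 0.0018621) = 1/5.3670 = 0.1863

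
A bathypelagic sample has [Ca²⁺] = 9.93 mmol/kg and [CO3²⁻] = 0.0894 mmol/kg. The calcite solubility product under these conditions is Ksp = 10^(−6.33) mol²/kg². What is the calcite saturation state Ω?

Ksp = 10^(−6.33) = 4.677×10^-7
Ω = [Ca²⁺][CO3²⁻]/Ksp = (9.93×10^-3)(0.0894×10^-3) / 4.677×10^-7 = 1.90

Ω = 1.90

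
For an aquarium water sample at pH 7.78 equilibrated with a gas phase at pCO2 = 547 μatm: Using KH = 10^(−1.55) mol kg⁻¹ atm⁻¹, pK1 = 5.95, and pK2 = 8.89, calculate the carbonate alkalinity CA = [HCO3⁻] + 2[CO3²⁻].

CA = 1.20 mmol/kg

[CO2*] = KH · pCO2 = 10^(−1.55) × 547×10^-6 = 1.542×10^-5 mol/kg
α₀ = 1/(1 + K1/[H⁺] + K1K2/[H⁺]²) = 1/(1 + 10^+1.83 + 10^+0.72) = 0.01354
DIC = [CO2*]/α₀ = 1.542×10^-5 / 0.01354 = 1.139 mmol/kg
CA = (α₁ + 2α₂)·DIC = (0.9154 + 2×0.07106) × 1.139 = 1.20 mmol/kg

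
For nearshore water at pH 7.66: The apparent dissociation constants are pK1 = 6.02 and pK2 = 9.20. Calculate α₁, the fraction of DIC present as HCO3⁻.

α₁ = 0.951

α₁ = 1 / (1 + [H⁺]/K1 + K2/[H⁺]) = 1 / (1 + 10^-1.64 + 10^-1.54)
   = 1 / (1 + 0.022909 + 0.028840) = 1/1.0517 = 0.9508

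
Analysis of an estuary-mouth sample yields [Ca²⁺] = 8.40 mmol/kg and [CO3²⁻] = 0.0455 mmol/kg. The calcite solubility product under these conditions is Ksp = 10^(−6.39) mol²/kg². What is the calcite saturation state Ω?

Ω = 0.938

Ksp = 10^(−6.39) = 4.074×10^-7
Ω = [Ca²⁺][CO3²⁻]/Ksp = (8.40×10^-3)(0.0455×10^-3) / 4.074×10^-7 = 0.938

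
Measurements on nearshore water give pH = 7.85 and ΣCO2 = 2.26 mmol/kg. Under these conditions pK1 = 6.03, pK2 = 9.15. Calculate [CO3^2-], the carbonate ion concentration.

[CO3²⁻] = 0.106 mmol/kg

α₂ = 1 / (1 + [H⁺]/K2 + [H⁺]²/(K1K2)) = 1 / (1 + 10^+1.30 + 10^-0.52)
   = 1 / (1 + 19.953 + 0.30200) = 1/21.255 = 0.04705
[CO3²⁻] = α₂ × DIC = 0.04705 × 2.26 = 0.106 mmol/kg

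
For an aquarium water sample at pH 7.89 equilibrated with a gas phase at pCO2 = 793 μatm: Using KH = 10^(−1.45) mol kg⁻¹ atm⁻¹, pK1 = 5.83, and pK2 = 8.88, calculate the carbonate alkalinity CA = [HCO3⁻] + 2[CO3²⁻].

CA = 3.89 mmol/kg

[CO2*] = KH · pCO2 = 10^(−1.45) × 793×10^-6 = 2.814×10^-5 mol/kg
α₀ = 1/(1 + K1/[H⁺] + K1K2/[H⁺]²) = 1/(1 + 10^+2.06 + 10^+1.07) = 0.007839
DIC = [CO2*]/α₀ = 2.814×10^-5 / 0.007839 = 3.589 mmol/kg
CA = (α₁ + 2α₂)·DIC = (0.9001 + 2×0.09210) × 3.589 = 3.89 mmol/kg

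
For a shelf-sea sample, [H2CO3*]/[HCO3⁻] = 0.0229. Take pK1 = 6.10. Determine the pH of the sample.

From K1 = [H⁺][HCO3⁻]/[H2CO3*]:  pH = pK1 − log₁₀([H2CO3*]/[HCO3⁻])
log₁₀(0.0229) = -1.640
pH = 6.10 − (-1.640) = 7.74

pH = 7.74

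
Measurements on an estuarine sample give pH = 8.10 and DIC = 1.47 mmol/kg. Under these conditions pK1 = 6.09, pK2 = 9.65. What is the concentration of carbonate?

[CO3²⁻] = 0.0399 mmol/kg

α₂ = 1 / (1 + [H⁺]/K2 + [H⁺]²/(K1K2)) = 1 / (1 + 10^+1.55 + 10^-0.46)
   = 1 / (1 + 35.481 + 0.34674) = 1/36.828 = 0.02715
[CO3²⁻] = α₂ × DIC = 0.02715 × 1.47 = 0.0399 mmol/kg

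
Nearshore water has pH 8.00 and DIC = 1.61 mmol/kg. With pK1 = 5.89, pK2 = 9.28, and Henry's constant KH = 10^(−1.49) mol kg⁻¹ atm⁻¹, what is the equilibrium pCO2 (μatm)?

α₀ = 1 / (1 + K1/[H⁺] + K1K2/[H⁺]²) = 1 / (1 + 10^+2.11 + 10^+0.83)
   = 1 / (1 + 128.82 + 6.7608) = 1/136.59 = 0.007321
[CO2*] = α₀ × DIC = 0.007321 × 1.61 = 0.01179 mmol/kg = 11.79 μmol/kg
pCO2 = [CO2*]/KH = 1.179×10^-5 / 3.236×10^-2 = 364 μatm

pCO2 = 364 μatm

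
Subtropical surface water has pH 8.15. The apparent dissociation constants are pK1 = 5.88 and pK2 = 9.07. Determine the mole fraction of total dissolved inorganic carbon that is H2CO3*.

α₀ = 1 / (1 + K1/[H⁺] + K1K2/[H⁺]²) = 1 / (1 + 10^+2.27 + 10^+1.35)
   = 1 / (1 + 186.21 + 22.387) = 1/209.60 = 0.004771

α₀ = 0.00477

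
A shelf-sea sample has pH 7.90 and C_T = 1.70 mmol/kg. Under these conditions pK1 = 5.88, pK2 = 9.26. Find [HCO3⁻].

α₁ = 1 / (1 + [H⁺]/K1 + K2/[H⁺]) = 1 / (1 + 10^-2.02 + 10^-1.36)
   = 1 / (1 + 0.0095499 + 0.043652) = 1/1.0532 = 0.9495
[HCO3⁻] = α₁ × DIC = 0.9495 × 1.70 = 1.61 mmol/kg

[HCO3⁻] = 1.61 mmol/kg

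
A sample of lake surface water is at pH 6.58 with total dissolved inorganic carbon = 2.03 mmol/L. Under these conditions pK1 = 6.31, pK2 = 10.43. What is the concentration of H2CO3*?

[CO2*] = 0.709 mmol/L

α₀ = 1 / (1 + K1/[H⁺] + K1K2/[H⁺]²) = 1 / (1 + 10^+0.27 + 10^-3.58)
   = 1 / (1 + 1.8621 + 0.00026303) = 1/2.8624 = 0.3494
[CO2*] = α₀ × DIC = 0.3494 × 2.03 = 0.709 mmol/L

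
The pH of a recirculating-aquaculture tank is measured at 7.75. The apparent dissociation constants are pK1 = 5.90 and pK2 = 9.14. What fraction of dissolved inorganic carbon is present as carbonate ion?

α₂ = 0.0386

α₂ = 1 / (1 + [H⁺]/K2 + [H⁺]²/(K1K2)) = 1 / (1 + 10^+1.39 + 10^-0.46)
   = 1 / (1 + 24.547 + 0.34674) = 1/25.894 = 0.03862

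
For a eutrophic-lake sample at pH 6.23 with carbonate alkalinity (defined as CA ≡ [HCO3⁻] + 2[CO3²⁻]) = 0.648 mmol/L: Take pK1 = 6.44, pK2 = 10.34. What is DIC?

DIC = 1.70 mmol/L

CA = [HCO3⁻] + 2[CO3²⁻] = (α₁ + 2α₂)·DIC
At pH 6.23: [H⁺]/K1 = 10^0.21 = 1.6218, K2/[H⁺] = 10^-4.11 = 7.7625×10^-5
α₁ = 1/(1 + 1.6218 + 7.7625×10^-5) = 1/2.6219 = 0.3814; α₂ = α₁·K2/[H⁺] = 2.961×10^-5
α₁ + 2α₂ = 0.3815
DIC = CA / (α₁ + 2α₂) = 0.648 / 0.3815 = 1.70 mmol/L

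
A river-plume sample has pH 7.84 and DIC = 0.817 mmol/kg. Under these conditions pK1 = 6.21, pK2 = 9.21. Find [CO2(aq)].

[CO2*] = 18.0 μmol/kg

α₀ = 1 / (1 + K1/[H⁺] + K1K2/[H⁺]²) = 1 / (1 + 10^+1.63 + 10^+0.26)
   = 1 / (1 + 42.658 + 1.8197) = 1/45.478 = 0.02199
[CO2*] = α₀ × DIC = 0.02199 × 0.817 = 0.0180 mmol/kg = 18.0 μmol/kg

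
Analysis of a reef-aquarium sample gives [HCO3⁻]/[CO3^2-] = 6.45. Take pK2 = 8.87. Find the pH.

From K2 = [H⁺][CO3^2-]/[HCO3⁻]:  pH = pK2 − log₁₀([HCO3⁻]/[CO3^2-])
log₁₀(6.45) = +0.810
pH = 8.87 − (+0.810) = 8.06

pH = 8.06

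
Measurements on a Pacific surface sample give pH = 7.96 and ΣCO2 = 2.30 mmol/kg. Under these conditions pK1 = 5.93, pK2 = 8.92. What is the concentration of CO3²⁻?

[CO3²⁻] = 0.225 mmol/kg

α₂ = 1 / (1 + [H⁺]/K2 + [H⁺]²/(K1K2)) = 1 / (1 + 10^+0.96 + 10^-1.07)
   = 1 / (1 + 9.1201 + 0.085114) = 1/10.205 = 0.09799
[CO3²⁻] = α₂ × DIC = 0.09799 × 2.30 = 0.225 mmol/kg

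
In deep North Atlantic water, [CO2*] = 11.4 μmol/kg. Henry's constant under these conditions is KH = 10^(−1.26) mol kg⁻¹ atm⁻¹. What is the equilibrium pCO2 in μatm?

pCO2 = 207 μatm

KH = 10^(−1.26) = 5.495×10^-2 mol kg⁻¹ atm⁻¹
pCO2 = [CO2*]/KH = 11.4×10^-6 / 5.495×10^-2 = 2.07×10^-4 atm = 207 μatm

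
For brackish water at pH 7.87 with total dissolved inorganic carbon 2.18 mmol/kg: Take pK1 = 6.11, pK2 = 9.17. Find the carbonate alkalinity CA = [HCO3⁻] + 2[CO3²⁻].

CA = [HCO3⁻] + 2[CO3²⁻] = (α₁ + 2α₂)·DIC
At pH 7.87: [H⁺]/K1 = 10^-1.76 = 0.017378, K2/[H⁺] = 10^-1.30 = 0.050119
α₁ = 1/(1 + 0.017378 + 0.050119) = 1/1.0675 = 0.9368; α₂ = α₁·K2/[H⁺] = 0.04695
α₁ + 2α₂ = 1.0307
CA = 1.0307 × 2.18 = 2.25 mmol/kg

CA = 2.25 mmol/kg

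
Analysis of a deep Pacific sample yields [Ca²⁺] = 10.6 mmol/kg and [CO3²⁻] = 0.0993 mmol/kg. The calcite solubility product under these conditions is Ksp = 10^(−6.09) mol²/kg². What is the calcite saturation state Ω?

Ksp = 10^(−6.09) = 8.128×10^-7
Ω = [Ca²⁺][CO3²⁻]/Ksp = (10.6×10^-3)(0.0993×10^-3) / 8.128×10^-7 = 1.29

Ω = 1.29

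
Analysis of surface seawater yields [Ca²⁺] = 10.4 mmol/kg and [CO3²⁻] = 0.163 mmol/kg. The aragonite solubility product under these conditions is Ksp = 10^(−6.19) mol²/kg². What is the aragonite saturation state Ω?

Ω = 2.63

Ksp = 10^(−6.19) = 6.457×10^-7
Ω = [Ca²⁺][CO3²⁻]/Ksp = (10.4×10^-3)(0.163×10^-3) / 6.457×10^-7 = 2.63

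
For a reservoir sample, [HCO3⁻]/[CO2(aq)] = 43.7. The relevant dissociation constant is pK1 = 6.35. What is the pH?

From K1 = [H⁺][HCO3⁻]/[CO2(aq)]:  pH = pK1 + log₁₀([HCO3⁻]/[CO2(aq)])
log₁₀(43.7) = +1.640
pH = 6.35 + (+1.640) = 7.99

pH = 7.99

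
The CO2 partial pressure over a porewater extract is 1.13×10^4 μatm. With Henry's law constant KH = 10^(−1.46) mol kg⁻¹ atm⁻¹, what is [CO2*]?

KH = 10^(−1.46) = 3.467×10^-2 mol kg⁻¹ atm⁻¹
[CO2*] = KH · pCO2 = 3.467×10^-2 × 1.13×10^4×10^-6 atm = 3.92×10^-4 mol/kg

[CO2*] = 392 μmol/kg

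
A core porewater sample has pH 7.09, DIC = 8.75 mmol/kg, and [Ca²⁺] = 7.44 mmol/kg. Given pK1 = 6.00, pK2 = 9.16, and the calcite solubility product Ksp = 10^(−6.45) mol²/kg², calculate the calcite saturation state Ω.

α₂ = 1 / (1 + [H⁺]/K2 + [H⁺]²/(K1K2)) = 1 / (1 + 10^+2.07 + 10^+0.98)
   = 1 / (1 + 117.49 + 9.5499) = 1/128.04 = 0.007810
[CO3²⁻] = α₂ × DIC = 0.007810 × 8.75 = 0.06834 mmol/kg
Ksp = 10^(−6.45) = 3.548×10^-7
Ω = [Ca²⁺][CO3²⁻]/Ksp = (7.44×10^-3)(6.834×10^-5) / 3.548×10^-7 = 1.43

Ω = 1.43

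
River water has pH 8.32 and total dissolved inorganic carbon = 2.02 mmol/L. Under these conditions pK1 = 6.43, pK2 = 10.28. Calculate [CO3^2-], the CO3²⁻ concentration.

α₂ = 1 / (1 + [H⁺]/K2 + [H⁺]²/(K1K2)) = 1 / (1 + 10^+1.96 + 10^+0.07)
   = 1 / (1 + 91.201 + 1.1749) = 1/93.376 = 0.01071
[CO3²⁻] = α₂ × DIC = 0.01071 × 2.02 = 0.0216 mmol/L

[CO3²⁻] = 0.0216 mmol/L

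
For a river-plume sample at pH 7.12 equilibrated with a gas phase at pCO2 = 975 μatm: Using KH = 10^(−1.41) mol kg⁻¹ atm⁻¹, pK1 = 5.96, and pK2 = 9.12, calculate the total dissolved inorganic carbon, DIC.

[CO2*] = KH · pCO2 = 10^(−1.41) × 975×10^-6 = 3.793×10^-5 mol/kg
α₀ = 1/(1 + K1/[H⁺] + K1K2/[H⁺]²) = 1/(1 + 10^+1.16 + 10^-0.84) = 0.06411
DIC = [CO2*]/α₀ = 3.793×10^-5 / 0.06411 = 0.592 mmol/kg

DIC = 0.592 mmol/kg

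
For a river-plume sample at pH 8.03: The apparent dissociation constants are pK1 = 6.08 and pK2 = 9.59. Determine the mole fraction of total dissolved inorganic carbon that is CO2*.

α₀ = 1 / (1 + K1/[H⁺] + K1K2/[H⁺]²) = 1 / (1 + 10^+1.95 + 10^+0.39)
   = 1 / (1 + 89.125 + 2.4547) = 1/92.580 = 0.01080

α₀ = 0.0108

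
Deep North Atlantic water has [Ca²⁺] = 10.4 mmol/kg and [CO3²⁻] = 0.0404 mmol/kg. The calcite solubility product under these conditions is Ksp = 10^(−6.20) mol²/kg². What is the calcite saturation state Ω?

Ksp = 10^(−6.20) = 6.310×10^-7
Ω = [Ca²⁺][CO3²⁻]/Ksp = (10.4×10^-3)(0.0404×10^-3) / 6.310×10^-7 = 0.666

Ω = 0.666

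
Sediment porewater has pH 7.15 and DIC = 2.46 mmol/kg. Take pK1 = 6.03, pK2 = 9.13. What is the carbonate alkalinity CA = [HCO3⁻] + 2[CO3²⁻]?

CA = [HCO3⁻] + 2[CO3²⁻] = (α₁ + 2α₂)·DIC
At pH 7.15: [H⁺]/K1 = 10^-1.12 = 0.075858, K2/[H⁺] = 10^-1.98 = 0.010471
α₁ = 1/(1 + 0.075858 + 0.010471) = 1/1.0863 = 0.9205; α₂ = α₁·K2/[H⁺] = 0.009639
α₁ + 2α₂ = 0.9398
CA = 0.9398 × 2.46 = 2.31 mmol/kg

CA = 2.31 mmol/kg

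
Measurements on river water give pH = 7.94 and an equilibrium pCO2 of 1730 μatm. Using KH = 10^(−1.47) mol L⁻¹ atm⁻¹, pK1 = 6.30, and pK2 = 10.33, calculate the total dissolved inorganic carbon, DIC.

[CO2*] = KH · pCO2 = 10^(−1.47) × 1730×10^-6 = 5.862×10^-5 mol/L
α₀ = 1/(1 + K1/[H⁺] + K1K2/[H⁺]²) = 1/(1 + 10^+1.64 + 10^-0.75) = 0.02231
DIC = [CO2*]/α₀ = 5.862×10^-5 / 0.02231 = 2.63 mmol/L

DIC = 2.63 mmol/L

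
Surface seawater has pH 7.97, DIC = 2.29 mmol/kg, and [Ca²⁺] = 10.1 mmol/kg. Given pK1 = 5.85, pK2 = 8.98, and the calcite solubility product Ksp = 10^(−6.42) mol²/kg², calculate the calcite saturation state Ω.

Ω = 5.38

α₂ = 1 / (1 + [H⁺]/K2 + [H⁺]²/(K1K2)) = 1 / (1 + 10^+1.01 + 10^-1.11)
   = 1 / (1 + 10.233 + 0.077625) = 1/11.311 = 0.08841
[CO3²⁻] = α₂ × DIC = 0.08841 × 2.29 = 0.2025 mmol/kg
Ksp = 10^(−6.42) = 3.802×10^-7
Ω = [Ca²⁺][CO3²⁻]/Ksp = (10.1×10^-3)(2.025×10^-4) / 3.802×10^-7 = 5.38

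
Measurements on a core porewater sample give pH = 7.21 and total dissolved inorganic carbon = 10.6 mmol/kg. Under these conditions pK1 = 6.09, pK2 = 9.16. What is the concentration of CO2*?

[CO2*] = 0.740 mmol/kg

α₀ = 1 / (1 + K1/[H⁺] + K1K2/[H⁺]²) = 1 / (1 + 10^+1.12 + 10^-0.83)
   = 1 / (1 + 13.183 + 0.14791) = 1/14.330 = 0.06978
[CO2*] = α₀ × DIC = 0.06978 × 10.6 = 0.740 mmol/kg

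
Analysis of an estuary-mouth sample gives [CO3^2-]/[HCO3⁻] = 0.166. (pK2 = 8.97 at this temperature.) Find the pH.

From K2 = [H⁺][CO3^2-]/[HCO3⁻]:  pH = pK2 + log₁₀([CO3^2-]/[HCO3⁻])
log₁₀(0.166) = -0.780
pH = 8.97 + (-0.780) = 8.19

pH = 8.19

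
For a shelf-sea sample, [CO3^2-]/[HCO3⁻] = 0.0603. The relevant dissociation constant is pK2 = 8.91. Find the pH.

From K2 = [H⁺][CO3^2-]/[HCO3⁻]:  pH = pK2 + log₁₀([CO3^2-]/[HCO3⁻])
log₁₀(0.0603) = -1.220
pH = 8.91 + (-1.220) = 7.69

pH = 7.69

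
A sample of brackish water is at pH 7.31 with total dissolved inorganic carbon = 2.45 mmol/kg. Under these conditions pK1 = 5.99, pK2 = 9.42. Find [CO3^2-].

[CO3²⁻] = 18.0 μmol/kg

α₂ = 1 / (1 + [H⁺]/K2 + [H⁺]²/(K1K2)) = 1 / (1 + 10^+2.11 + 10^+0.79)
   = 1 / (1 + 128.82 + 6.1660) = 1/135.99 = 0.007353
[CO3²⁻] = α₂ × DIC = 0.007353 × 2.45 = 0.0180 mmol/kg = 18.0 μmol/kg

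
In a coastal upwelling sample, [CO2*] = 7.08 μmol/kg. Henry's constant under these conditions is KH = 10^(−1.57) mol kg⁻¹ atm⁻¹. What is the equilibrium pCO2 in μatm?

KH = 10^(−1.57) = 2.692×10^-2 mol kg⁻¹ atm⁻¹
pCO2 = [CO2*]/KH = 7.08×10^-6 / 2.692×10^-2 = 2.63×10^-4 atm = 263 μatm

pCO2 = 263 μatm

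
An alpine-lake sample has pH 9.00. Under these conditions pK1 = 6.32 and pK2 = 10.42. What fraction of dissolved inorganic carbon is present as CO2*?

α₀ = 1 / (1 + K1/[H⁺] + K1K2/[H⁺]²) = 1 / (1 + 10^+2.68 + 10^+1.26)
   = 1 / (1 + 478.63 + 18.197) = 1/497.83 = 0.002009

α₀ = 0.00201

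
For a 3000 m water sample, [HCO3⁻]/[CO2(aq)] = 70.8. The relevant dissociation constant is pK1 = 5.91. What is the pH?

pH = 7.76

From K1 = [H⁺][HCO3⁻]/[CO2(aq)]:  pH = pK1 + log₁₀([HCO3⁻]/[CO2(aq)])
log₁₀(70.8) = +1.850
pH = 5.91 + (+1.850) = 7.76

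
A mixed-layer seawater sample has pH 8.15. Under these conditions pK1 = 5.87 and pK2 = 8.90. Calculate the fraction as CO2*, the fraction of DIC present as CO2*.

α₀ = 0.00444

α₀ = 1 / (1 + K1/[H⁺] + K1K2/[H⁺]²) = 1 / (1 + 10^+2.28 + 10^+1.53)
   = 1 / (1 + 190.55 + 33.884) = 1/225.43 = 0.004436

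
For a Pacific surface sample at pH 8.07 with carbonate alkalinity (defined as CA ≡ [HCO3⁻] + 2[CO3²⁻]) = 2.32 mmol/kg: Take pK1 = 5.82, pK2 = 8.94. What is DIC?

CA = [HCO3⁻] + 2[CO3²⁻] = (α₁ + 2α₂)·DIC
At pH 8.07: [H⁺]/K1 = 10^-2.25 = 0.0056234, K2/[H⁺] = 10^-0.87 = 0.13490
α₁ = 1/(1 + 0.0056234 + 0.13490) = 1/1.1405 = 0.8768; α₂ = α₁·K2/[H⁺] = 0.1183
α₁ + 2α₂ = 1.1133
DIC = CA / (α₁ + 2α₂) = 2.32 / 1.1133 = 2.08 mmol/kg

DIC = 2.08 mmol/kg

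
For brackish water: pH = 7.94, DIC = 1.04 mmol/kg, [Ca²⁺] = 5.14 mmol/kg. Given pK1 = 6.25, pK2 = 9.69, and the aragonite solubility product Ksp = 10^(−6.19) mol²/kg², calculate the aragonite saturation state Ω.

Ω = 0.142

α₂ = 1 / (1 + [H⁺]/K2 + [H⁺]²/(K1K2)) = 1 / (1 + 10^+1.75 + 10^+0.06)
   = 1 / (1 + 56.234 + 1.1482) = 1/58.382 = 0.01713
[CO3²⁻] = α₂ × DIC = 0.01713 × 1.04 = 0.01781 mmol/kg = 17.81 μmol/kg
Ksp = 10^(−6.19) = 6.457×10^-7
Ω = [Ca²⁺][CO3²⁻]/Ksp = (5.14×10^-3)(1.781×10^-5) / 6.457×10^-7 = 0.142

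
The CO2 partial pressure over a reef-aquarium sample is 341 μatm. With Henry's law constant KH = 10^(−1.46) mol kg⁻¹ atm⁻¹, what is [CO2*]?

KH = 10^(−1.46) = 3.467×10^-2 mol kg⁻¹ atm⁻¹
[CO2*] = KH · pCO2 = 3.467×10^-2 × 341×10^-6 atm = 1.18×10^-5 mol/kg

[CO2*] = 11.8 μmol/kg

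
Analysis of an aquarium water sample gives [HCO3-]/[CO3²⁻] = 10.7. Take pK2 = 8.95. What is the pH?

pH = 7.92

From K2 = [H⁺][CO3²⁻]/[HCO3-]:  pH = pK2 − log₁₀([HCO3-]/[CO3²⁻])
log₁₀(10.7) = +1.029
pH = 8.95 − (+1.029) = 7.92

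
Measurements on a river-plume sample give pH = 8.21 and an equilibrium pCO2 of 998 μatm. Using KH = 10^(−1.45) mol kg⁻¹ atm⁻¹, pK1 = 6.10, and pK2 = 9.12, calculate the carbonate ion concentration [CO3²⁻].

[CO3²⁻] = 0.561 mmol/kg

[CO2*] = KH · pCO2 = 10^(−1.45) × 998×10^-6 = 3.541×10^-5 mol/kg
α₀ = 1/(1 + K1/[H⁺] + K1K2/[H⁺]²) = 1/(1 + 10^+2.11 + 10^+1.20) = 0.006865
DIC = [CO2*]/α₀ = 3.541×10^-5 / 0.006865 = 5.158 mmol/kg
[CO3²⁻] = α₂·DIC; α₂ = 0.1088, so [CO3²⁻] = 0.1088 × 5.158 = 0.561 mmol/kg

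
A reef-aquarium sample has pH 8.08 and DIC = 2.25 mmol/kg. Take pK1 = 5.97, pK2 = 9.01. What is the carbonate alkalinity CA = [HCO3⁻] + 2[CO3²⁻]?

CA = 2.47 mmol/kg

CA = [HCO3⁻] + 2[CO3²⁻] = (α₁ + 2α₂)·DIC
At pH 8.08: [H⁺]/K1 = 10^-2.11 = 0.0077625, K2/[H⁺] = 10^-0.93 = 0.11749
α₁ = 1/(1 + 0.0077625 + 0.11749) = 1/1.1253 = 0.8887; α₂ = α₁·K2/[H⁺] = 0.1044
α₁ + 2α₂ = 1.0975
CA = 1.0975 × 2.25 = 2.47 mmol/kg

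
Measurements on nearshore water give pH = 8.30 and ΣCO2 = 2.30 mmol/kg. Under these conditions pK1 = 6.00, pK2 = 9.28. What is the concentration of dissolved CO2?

[CO2*] = 10.4 μmol/kg

α₀ = 1 / (1 + K1/[H⁺] + K1K2/[H⁺]²) = 1 / (1 + 10^+2.30 + 10^+1.32)
   = 1 / (1 + 199.53 + 20.893) = 1/221.42 = 0.004516
[CO2*] = α₀ × DIC = 0.004516 × 2.30 = 0.0104 mmol/kg = 10.4 μmol/kg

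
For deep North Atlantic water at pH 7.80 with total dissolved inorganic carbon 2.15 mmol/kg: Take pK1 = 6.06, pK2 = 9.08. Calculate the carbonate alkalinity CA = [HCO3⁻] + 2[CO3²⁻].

CA = [HCO3⁻] + 2[CO3²⁻] = (α₁ + 2α₂)·DIC
At pH 7.80: [H⁺]/K1 = 10^-1.74 = 0.018197, K2/[H⁺] = 10^-1.28 = 0.052481
α₁ = 1/(1 + 0.018197 + 0.052481) = 1/1.0707 = 0.9340; α₂ = α₁·K2/[H⁺] = 0.04902
α₁ + 2α₂ = 1.0320
CA = 1.0320 × 2.15 = 2.22 mmol/kg

CA = 2.22 mmol/kg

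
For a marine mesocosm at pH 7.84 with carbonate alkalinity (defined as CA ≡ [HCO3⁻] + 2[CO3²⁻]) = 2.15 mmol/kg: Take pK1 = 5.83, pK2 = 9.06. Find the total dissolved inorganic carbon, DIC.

CA = [HCO3⁻] + 2[CO3²⁻] = (α₁ + 2α₂)·DIC
At pH 7.84: [H⁺]/K1 = 10^-2.01 = 0.0097724, K2/[H⁺] = 10^-1.22 = 0.060256
α₁ = 1/(1 + 0.0097724 + 0.060256) = 1/1.0700 = 0.9346; α₂ = α₁·K2/[H⁺] = 0.05631
α₁ + 2α₂ = 1.0472
DIC = CA / (α₁ + 2α₂) = 2.15 / 1.0472 = 2.05 mmol/kg

DIC = 2.05 mmol/kg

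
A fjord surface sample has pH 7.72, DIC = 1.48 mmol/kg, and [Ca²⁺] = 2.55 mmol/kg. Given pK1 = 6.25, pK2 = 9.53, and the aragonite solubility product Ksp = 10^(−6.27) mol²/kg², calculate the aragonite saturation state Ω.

α₂ = 1 / (1 + [H⁺]/K2 + [H⁺]²/(K1K2)) = 1 / (1 + 10^+1.81 + 10^+0.34)
   = 1 / (1 + 64.565 + 2.1878) = 1/67.753 = 0.01476
[CO3²⁻] = α₂ × DIC = 0.01476 × 1.48 = 0.02184 mmol/kg
Ksp = 10^(−6.27) = 5.370×10^-7
Ω = [Ca²⁺][CO3²⁻]/Ksp = (2.55×10^-3)(2.184×10^-5) / 5.370×10^-7 = 0.104

Ω = 0.104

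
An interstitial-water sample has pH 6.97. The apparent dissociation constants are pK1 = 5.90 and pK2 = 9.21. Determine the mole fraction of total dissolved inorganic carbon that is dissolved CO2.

α₀ = 0.0780

α₀ = 1 / (1 + K1/[H⁺] + K1K2/[H⁺]²) = 1 / (1 + 10^+1.07 + 10^-1.17)
   = 1 / (1 + 11.749 + 0.067608) = 1/12.817 = 0.07802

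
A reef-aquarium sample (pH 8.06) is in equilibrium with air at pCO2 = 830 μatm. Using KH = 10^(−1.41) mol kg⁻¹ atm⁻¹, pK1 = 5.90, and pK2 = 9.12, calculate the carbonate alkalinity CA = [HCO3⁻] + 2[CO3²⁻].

[CO2*] = KH · pCO2 = 10^(−1.41) × 830×10^-6 = 3.229×10^-5 mol/kg
α₀ = 1/(1 + K1/[H⁺] + K1K2/[H⁺]²) = 1/(1 + 10^+2.16 + 10^+1.10) = 0.006324
DIC = [CO2*]/α₀ = 3.229×10^-5 / 0.006324 = 5.106 mmol/kg
CA = (α₁ + 2α₂)·DIC = (0.9141 + 2×0.07961) × 5.106 = 5.48 mmol/kg

CA = 5.48 mmol/kg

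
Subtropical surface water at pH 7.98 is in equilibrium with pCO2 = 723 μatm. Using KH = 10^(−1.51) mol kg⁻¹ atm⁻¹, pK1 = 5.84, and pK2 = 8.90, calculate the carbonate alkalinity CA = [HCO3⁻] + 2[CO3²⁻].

CA = 3.83 mmol/kg

[CO2*] = KH · pCO2 = 10^(−1.51) × 723×10^-6 = 2.234×10^-5 mol/kg
α₀ = 1/(1 + K1/[H⁺] + K1K2/[H⁺]²) = 1/(1 + 10^+2.14 + 10^+1.22) = 0.006425
DIC = [CO2*]/α₀ = 2.234×10^-5 / 0.006425 = 3.477 mmol/kg
CA = (α₁ + 2α₂)·DIC = (0.8869 + 2×0.1066) × 3.477 = 3.83 mmol/kg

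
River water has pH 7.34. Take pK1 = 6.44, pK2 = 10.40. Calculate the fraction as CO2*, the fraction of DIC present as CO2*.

α₀ = 1 / (1 + K1/[H⁺] + K1K2/[H⁺]²) = 1 / (1 + 10^+0.90 + 10^-2.16)
   = 1 / (1 + 7.9433 + 0.0069183) = 1/8.9502 = 0.1117

α₀ = 0.112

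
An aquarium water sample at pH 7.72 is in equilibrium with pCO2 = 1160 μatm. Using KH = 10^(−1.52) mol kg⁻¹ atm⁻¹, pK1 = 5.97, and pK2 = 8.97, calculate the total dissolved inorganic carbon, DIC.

DIC = 2.12 mmol/kg

[CO2*] = KH · pCO2 = 10^(−1.52) × 1160×10^-6 = 3.503×10^-5 mol/kg
α₀ = 1/(1 + K1/[H⁺] + K1K2/[H⁺]²) = 1/(1 + 10^+1.75 + 10^+0.50) = 0.01656
DIC = [CO2*]/α₀ = 3.503×10^-5 / 0.01656 = 2.12 mmol/kg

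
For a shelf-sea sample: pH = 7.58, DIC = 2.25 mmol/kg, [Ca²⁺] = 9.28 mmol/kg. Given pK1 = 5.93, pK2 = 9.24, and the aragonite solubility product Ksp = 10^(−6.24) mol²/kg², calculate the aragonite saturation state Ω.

α₂ = 1 / (1 + [H⁺]/K2 + [H⁺]²/(K1K2)) = 1 / (1 + 10^+1.66 + 10^+0.01)
   = 1 / (1 + 45.709 + 1.0233) = 1/47.732 = 0.02095
[CO3²⁻] = α₂ × DIC = 0.02095 × 2.25 = 0.04714 mmol/kg
Ksp = 10^(−6.24) = 5.754×10^-7
Ω = [Ca²⁺][CO3²⁻]/Ksp = (9.28×10^-3)(4.714×10^-5) / 5.754×10^-7 = 0.760

Ω = 0.760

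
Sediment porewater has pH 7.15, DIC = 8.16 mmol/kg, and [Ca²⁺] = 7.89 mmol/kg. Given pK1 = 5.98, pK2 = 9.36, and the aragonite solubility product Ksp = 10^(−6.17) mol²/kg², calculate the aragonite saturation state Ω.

α₂ = 1 / (1 + [H⁺]/K2 + [H⁺]²/(K1K2)) = 1 / (1 + 10^+2.21 + 10^+1.04)
   = 1 / (1 + 162.18 + 10.965) = 1/174.15 = 0.005742
[CO3²⁻] = α₂ × DIC = 0.005742 × 8.16 = 0.04686 mmol/kg
Ksp = 10^(−6.17) = 6.761×10^-7
Ω = [Ca²⁺][CO3²⁻]/Ksp = (7.89×10^-3)(4.686×10^-5) / 6.761×10^-7 = 0.547

Ω = 0.547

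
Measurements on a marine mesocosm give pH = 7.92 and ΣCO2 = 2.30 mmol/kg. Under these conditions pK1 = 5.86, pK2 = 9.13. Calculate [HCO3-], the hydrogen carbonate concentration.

α₁ = 1 / (1 + [H⁺]/K1 + K2/[H⁺]) = 1 / (1 + 10^-2.06 + 10^-1.21)
   = 1 / (1 + 0.0087096 + 0.061660) = 1/1.0704 = 0.9343
[HCO3⁻] = α₁ × DIC = 0.9343 × 2.30 = 2.15 mmol/kg

[HCO3⁻] = 2.15 mmol/kg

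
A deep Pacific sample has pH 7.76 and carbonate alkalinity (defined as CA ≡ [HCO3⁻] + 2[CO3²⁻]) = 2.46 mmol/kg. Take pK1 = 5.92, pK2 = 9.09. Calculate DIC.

CA = [HCO3⁻] + 2[CO3²⁻] = (α₁ + 2α₂)·DIC
At pH 7.76: [H⁺]/K1 = 10^-1.84 = 0.014454, K2/[H⁺] = 10^-1.33 = 0.046774
α₁ = 1/(1 + 0.014454 + 0.046774) = 1/1.0612 = 0.9423; α₂ = α₁·K2/[H⁺] = 0.04407
α₁ + 2α₂ = 1.0305
DIC = CA / (α₁ + 2α₂) = 2.46 / 1.0305 = 2.39 mmol/kg

DIC = 2.39 mmol/kg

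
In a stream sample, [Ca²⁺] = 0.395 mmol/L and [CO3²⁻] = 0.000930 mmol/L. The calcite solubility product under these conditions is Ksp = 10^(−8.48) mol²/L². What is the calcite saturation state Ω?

Ω = 0.111

Ksp = 10^(−8.48) = 3.311×10^-9
Ω = [Ca²⁺][CO3²⁻]/Ksp = (0.395×10^-3)(0.000930×10^-3) / 3.311×10^-9 = 0.111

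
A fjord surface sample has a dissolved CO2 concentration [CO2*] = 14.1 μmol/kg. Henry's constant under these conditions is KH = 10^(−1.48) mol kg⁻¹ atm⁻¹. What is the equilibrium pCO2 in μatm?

KH = 10^(−1.48) = 3.311×10^-2 mol kg⁻¹ atm⁻¹
pCO2 = [CO2*]/KH = 14.1×10^-6 / 3.311×10^-2 = 4.26×10^-4 atm = 426 μatm

pCO2 = 426 μatm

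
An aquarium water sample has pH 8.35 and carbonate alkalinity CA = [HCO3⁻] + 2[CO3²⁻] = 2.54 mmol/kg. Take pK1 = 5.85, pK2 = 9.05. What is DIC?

CA = [HCO3⁻] + 2[CO3²⁻] = (α₁ + 2α₂)·DIC
At pH 8.35: [H⁺]/K1 = 10^-2.50 = 0.0031623, K2/[H⁺] = 10^-0.70 = 0.19953
α₁ = 1/(1 + 0.0031623 + 0.19953) = 1/1.2027 = 0.8315; α₂ = α₁·K2/[H⁺] = 0.1659
α₁ + 2α₂ = 1.1633
DIC = CA / (α₁ + 2α₂) = 2.54 / 1.1633 = 2.18 mmol/kg

DIC = 2.18 mmol/kg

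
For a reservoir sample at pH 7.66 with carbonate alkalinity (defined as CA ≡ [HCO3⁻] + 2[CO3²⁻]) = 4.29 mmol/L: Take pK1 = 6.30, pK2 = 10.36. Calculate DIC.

DIC = 4.47 mmol/L

CA = [HCO3⁻] + 2[CO3²⁻] = (α₁ + 2α₂)·DIC
At pH 7.66: [H⁺]/K1 = 10^-1.36 = 0.043652, K2/[H⁺] = 10^-2.70 = 0.0019953
α₁ = 1/(1 + 0.043652 + 0.0019953) = 1/1.0456 = 0.9563; α₂ = α₁·K2/[H⁺] = 0.001908
α₁ + 2α₂ = 0.9602
DIC = CA / (α₁ + 2α₂) = 4.29 / 0.9602 = 4.47 mmol/L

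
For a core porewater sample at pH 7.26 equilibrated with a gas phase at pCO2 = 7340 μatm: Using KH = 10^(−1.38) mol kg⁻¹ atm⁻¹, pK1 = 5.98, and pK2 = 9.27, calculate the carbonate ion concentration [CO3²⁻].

[CO3²⁻] = 0.0570 mmol/kg

[CO2*] = KH · pCO2 = 10^(−1.38) × 7340×10^-6 = 3.060×10^-4 mol/kg
α₀ = 1/(1 + K1/[H⁺] + K1K2/[H⁺]²) = 1/(1 + 10^+1.28 + 10^-0.73) = 0.04941
DIC = [CO2*]/α₀ = 3.060×10^-4 / 0.04941 = 6.193 mmol/kg
[CO3²⁻] = α₂·DIC; α₂ = 0.009200, so [CO3²⁻] = 0.009200 × 6.193 = 0.0570 mmol/kg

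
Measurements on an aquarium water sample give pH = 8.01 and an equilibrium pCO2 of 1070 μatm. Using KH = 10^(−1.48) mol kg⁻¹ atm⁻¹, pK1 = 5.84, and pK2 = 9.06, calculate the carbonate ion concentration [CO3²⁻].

[CO2*] = KH · pCO2 = 10^(−1.48) × 1070×10^-6 = 3.543×10^-5 mol/kg
α₀ = 1/(1 + K1/[H⁺] + K1K2/[H⁺]²) = 1/(1 + 10^+2.17 + 10^+1.12) = 0.006169
DIC = [CO2*]/α₀ = 3.543×10^-5 / 0.006169 = 5.743 mmol/kg
[CO3²⁻] = α₂·DIC; α₂ = 0.08133, so [CO3²⁻] = 0.08133 × 5.743 = 0.467 mmol/kg

[CO3²⁻] = 0.467 mmol/kg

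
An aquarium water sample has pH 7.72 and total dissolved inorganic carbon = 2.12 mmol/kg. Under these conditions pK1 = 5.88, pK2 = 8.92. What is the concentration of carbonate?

α₂ = 1 / (1 + [H⁺]/K2 + [H⁺]²/(K1K2)) = 1 / (1 + 10^+1.20 + 10^-0.64)
   = 1 / (1 + 15.849 + 0.22909) = 1/17.078 = 0.05855
[CO3²⁻] = α₂ × DIC = 0.05855 × 2.12 = 0.124 mmol/kg

[CO3²⁻] = 0.124 mmol/kg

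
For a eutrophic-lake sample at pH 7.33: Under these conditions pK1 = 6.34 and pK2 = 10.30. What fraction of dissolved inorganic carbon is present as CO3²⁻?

α₂ = 1 / (1 + [H⁺]/K2 + [H⁺]²/(K1K2)) = 1 / (1 + 10^+2.97 + 10^+1.98)
   = 1 / (1 + 933.25 + 95.499) = 1/1029.8 = 0.0009711

α₂ = 0.000971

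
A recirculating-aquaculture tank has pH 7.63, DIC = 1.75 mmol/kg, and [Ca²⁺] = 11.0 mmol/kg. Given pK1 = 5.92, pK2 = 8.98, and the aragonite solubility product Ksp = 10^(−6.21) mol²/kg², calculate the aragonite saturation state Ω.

Ω = 1.31

α₂ = 1 / (1 + [H⁺]/K2 + [H⁺]²/(K1K2)) = 1 / (1 + 10^+1.35 + 10^-0.36)
   = 1 / (1 + 22.387 + 0.43652) = 1/23.824 = 0.04197
[CO3²⁻] = α₂ × DIC = 0.04197 × 1.75 = 0.07346 mmol/kg
Ksp = 10^(−6.21) = 6.166×10^-7
Ω = [Ca²⁺][CO3²⁻]/Ksp = (11.0×10^-3)(7.346×10^-5) / 6.166×10^-7 = 1.31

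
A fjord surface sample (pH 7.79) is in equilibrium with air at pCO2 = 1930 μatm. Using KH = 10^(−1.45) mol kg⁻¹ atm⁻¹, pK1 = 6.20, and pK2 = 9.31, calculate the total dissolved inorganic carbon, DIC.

[CO2*] = KH · pCO2 = 10^(−1.45) × 1930×10^-6 = 6.848×10^-5 mol/kg
α₀ = 1/(1 + K1/[H⁺] + K1K2/[H⁺]²) = 1/(1 + 10^+1.59 + 10^+0.07) = 0.02434
DIC = [CO2*]/α₀ = 6.848×10^-5 / 0.02434 = 2.81 mmol/kg

DIC = 2.81 mmol/kg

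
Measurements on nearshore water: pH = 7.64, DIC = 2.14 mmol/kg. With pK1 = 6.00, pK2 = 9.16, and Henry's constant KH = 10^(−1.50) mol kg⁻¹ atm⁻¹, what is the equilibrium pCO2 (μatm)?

pCO2 = 1470 μatm

α₀ = 1 / (1 + K1/[H⁺] + K1K2/[H⁺]²) = 1 / (1 + 10^+1.64 + 10^+0.12)
   = 1 / (1 + 43.652 + 1.3183) = 1/45.970 = 0.02175
[CO2*] = α₀ × DIC = 0.02175 × 2.14 = 0.04655 mmol/kg
pCO2 = [CO2*]/KH = 4.655×10^-5 / 3.162×10^-2 = 1470 μatm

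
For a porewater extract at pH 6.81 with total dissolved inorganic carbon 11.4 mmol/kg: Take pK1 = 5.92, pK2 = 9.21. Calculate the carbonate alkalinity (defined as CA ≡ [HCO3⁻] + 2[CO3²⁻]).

CA = 10.1 mmol/kg

CA = [HCO3⁻] + 2[CO3²⁻] = (α₁ + 2α₂)·DIC
At pH 6.81: [H⁺]/K1 = 10^-0.89 = 0.12882, K2/[H⁺] = 10^-2.40 = 0.0039811
α₁ = 1/(1 + 0.12882 + 0.0039811) = 1/1.1328 = 0.8828; α₂ = α₁·K2/[H⁺] = 0.003514
α₁ + 2α₂ = 0.8898
CA = 0.8898 × 11.4 = 10.1 mmol/kg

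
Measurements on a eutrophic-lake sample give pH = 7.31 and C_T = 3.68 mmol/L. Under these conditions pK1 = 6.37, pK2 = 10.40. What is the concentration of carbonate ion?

[CO3²⁻] = 2.68 μmol/L

α₂ = 1 / (1 + [H⁺]/K2 + [H⁺]²/(K1K2)) = 1 / (1 + 10^+3.09 + 10^+2.15)
   = 1 / (1 + 1230.3 + 141.25) = 1/1372.5 = 0.0007286
[CO3²⁻] = α₂ × DIC = 0.0007286 × 3.68 = 0.00268 mmol/L = 2.68 μmol/L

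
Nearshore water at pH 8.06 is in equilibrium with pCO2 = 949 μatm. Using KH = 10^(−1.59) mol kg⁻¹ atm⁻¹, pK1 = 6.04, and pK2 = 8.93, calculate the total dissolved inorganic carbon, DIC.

DIC = 2.92 mmol/kg

[CO2*] = KH · pCO2 = 10^(−1.59) × 949×10^-6 = 2.439×10^-5 mol/kg
α₀ = 1/(1 + K1/[H⁺] + K1K2/[H⁺]²) = 1/(1 + 10^+2.02 + 10^+1.15) = 0.008345
DIC = [CO2*]/α₀ = 2.439×10^-5 / 0.008345 = 2.92 mmol/kg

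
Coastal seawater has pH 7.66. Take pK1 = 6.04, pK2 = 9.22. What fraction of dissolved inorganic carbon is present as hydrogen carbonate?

α₁ = 0.951

α₁ = 1 / (1 + [H⁺]/K1 + K2/[H⁺]) = 1 / (1 + 10^-1.62 + 10^-1.56)
   = 1 / (1 + 0.023988 + 0.027542) = 1/1.0515 = 0.9510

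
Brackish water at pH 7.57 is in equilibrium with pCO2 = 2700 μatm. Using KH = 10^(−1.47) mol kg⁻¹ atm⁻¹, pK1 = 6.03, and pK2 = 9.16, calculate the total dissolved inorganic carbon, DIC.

[CO2*] = KH · pCO2 = 10^(−1.47) × 2700×10^-6 = 9.149×10^-5 mol/kg
α₀ = 1/(1 + K1/[H⁺] + K1K2/[H⁺]²) = 1/(1 + 10^+1.54 + 10^-0.05) = 0.02735
DIC = [CO2*]/α₀ = 9.149×10^-5 / 0.02735 = 3.35 mmol/kg

DIC = 3.35 mmol/kg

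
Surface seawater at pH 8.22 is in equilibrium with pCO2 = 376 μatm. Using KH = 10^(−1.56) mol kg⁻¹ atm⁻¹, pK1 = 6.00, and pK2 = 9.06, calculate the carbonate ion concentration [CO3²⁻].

[CO3²⁻] = 0.248 mmol/kg

[CO2*] = KH · pCO2 = 10^(−1.56) × 376×10^-6 = 1.036×10^-5 mol/kg
α₀ = 1/(1 + K1/[H⁺] + K1K2/[H⁺]²) = 1/(1 + 10^+2.22 + 10^+1.38) = 0.005237
DIC = [CO2*]/α₀ = 1.036×10^-5 / 0.005237 = 1.977 mmol/kg
[CO3²⁻] = α₂·DIC; α₂ = 0.1256, so [CO3²⁻] = 0.1256 × 1.977 = 0.248 mmol/kg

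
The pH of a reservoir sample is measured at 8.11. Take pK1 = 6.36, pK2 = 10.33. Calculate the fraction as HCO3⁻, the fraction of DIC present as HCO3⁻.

α₁ = 1 / (1 + [H⁺]/K1 + K2/[H⁺]) = 1 / (1 + 10^-1.75 + 10^-2.22)
   = 1 / (1 + 0.017783 + 0.0060256) = 1/1.0238 = 0.9767

α₁ = 0.977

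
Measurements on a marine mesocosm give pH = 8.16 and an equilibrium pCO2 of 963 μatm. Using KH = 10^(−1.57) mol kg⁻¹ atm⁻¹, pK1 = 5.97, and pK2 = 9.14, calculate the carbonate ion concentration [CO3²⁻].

[CO2*] = KH · pCO2 = 10^(−1.57) × 963×10^-6 = 2.592×10^-5 mol/kg
α₀ = 1/(1 + K1/[H⁺] + K1K2/[H⁺]²) = 1/(1 + 10^+2.19 + 10^+1.21) = 0.005811
DIC = [CO2*]/α₀ = 2.592×10^-5 / 0.005811 = 4.461 mmol/kg
[CO3²⁻] = α₂·DIC; α₂ = 0.09424, so [CO3²⁻] = 0.09424 × 4.461 = 0.420 mmol/kg

[CO3²⁻] = 0.420 mmol/kg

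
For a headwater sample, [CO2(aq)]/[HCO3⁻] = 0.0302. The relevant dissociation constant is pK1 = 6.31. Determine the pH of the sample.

From K1 = [H⁺][HCO3⁻]/[CO2(aq)]:  pH = pK1 − log₁₀([CO2(aq)]/[HCO3⁻])
log₁₀(0.0302) = -1.520
pH = 6.31 − (-1.520) = 7.83

pH = 7.83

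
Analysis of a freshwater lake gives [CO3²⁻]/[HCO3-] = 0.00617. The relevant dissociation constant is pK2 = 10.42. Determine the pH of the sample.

From K2 = [H⁺][CO3²⁻]/[HCO3-]:  pH = pK2 + log₁₀([CO3²⁻]/[HCO3-])
log₁₀(0.00617) = -2.210
pH = 10.42 + (-2.210) = 8.21

pH = 8.21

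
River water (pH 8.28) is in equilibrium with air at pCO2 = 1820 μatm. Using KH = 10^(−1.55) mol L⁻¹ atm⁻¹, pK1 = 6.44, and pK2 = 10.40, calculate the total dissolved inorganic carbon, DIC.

DIC = 3.63 mmol/L

[CO2*] = KH · pCO2 = 10^(−1.55) × 1820×10^-6 = 5.129×10^-5 mol/L
α₀ = 1/(1 + K1/[H⁺] + K1K2/[H⁺]²) = 1/(1 + 10^+1.84 + 10^-0.28) = 0.01414
DIC = [CO2*]/α₀ = 5.129×10^-5 / 0.01414 = 3.63 mmol/L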